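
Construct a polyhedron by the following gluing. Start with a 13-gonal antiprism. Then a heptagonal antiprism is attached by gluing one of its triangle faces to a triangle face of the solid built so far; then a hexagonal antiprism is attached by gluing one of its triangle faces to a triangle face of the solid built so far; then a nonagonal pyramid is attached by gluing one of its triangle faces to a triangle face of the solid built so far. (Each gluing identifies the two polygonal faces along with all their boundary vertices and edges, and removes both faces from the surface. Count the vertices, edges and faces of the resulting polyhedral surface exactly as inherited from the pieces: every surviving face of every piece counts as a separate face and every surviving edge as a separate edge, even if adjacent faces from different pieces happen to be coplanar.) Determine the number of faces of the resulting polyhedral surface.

62

A 13-gonal antiprism: V=26, E=52, F=28.
Attach a heptagonal antiprism (V=14, E=28, F=16) along a 3-gon: merge 3 vertices and 3 edges, delete both glued faces → V=37, E=77, F=42.
Attach a hexagonal antiprism (V=12, E=24, F=14) along a 3-gon: merge 3 vertices and 3 edges, delete both glued faces → V=46, E=98, F=54.
Attach a nonagonal pyramid (V=10, E=18, F=10) along a 3-gon: merge 3 vertices and 3 edges, delete both glued faces → V=53, E=113, F=62.
Check: V − E + F = 53 − 113 + 62 = 2.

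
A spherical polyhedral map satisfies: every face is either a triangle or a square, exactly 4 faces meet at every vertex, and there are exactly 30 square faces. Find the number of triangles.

Let x be the number of triangles; then F = 30 + x.
Edge–face incidences: 2E = 4·30 + 3·x = 120 + 3x.
Every vertex has degree 4, so 4V = 2E.
Euler: V − E + F = 2 ⇒ (2E)/4 − E + (30 + x) = 2.
Multiply by 8: 2·(2E) − 4·(2E) + 8·(30 + x) = 16, i.e. 240 + 8x − 2·(120 + 3x) = 16.
Collecting terms: 2x = 16, so x = 8.
Then 2E = 120 + 3·8 = 144, so E = 72, V = 2E/4 = 36, F = 30 + 8 = 38.

8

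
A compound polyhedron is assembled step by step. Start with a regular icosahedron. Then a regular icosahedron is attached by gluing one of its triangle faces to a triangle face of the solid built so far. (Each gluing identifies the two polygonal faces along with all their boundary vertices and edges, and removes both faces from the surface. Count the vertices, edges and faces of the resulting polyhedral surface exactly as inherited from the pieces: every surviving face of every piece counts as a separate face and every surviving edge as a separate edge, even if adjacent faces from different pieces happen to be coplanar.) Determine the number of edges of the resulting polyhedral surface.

57

A regular icosahedron: V=12, E=30, F=20.
Attach a regular icosahedron (V=12, E=30, F=20) along a 3-gon: merge 3 vertices and 3 edges, delete both glued faces → V=21, E=57, F=38.
Check: V − E + F = 21 − 57 + 38 = 2.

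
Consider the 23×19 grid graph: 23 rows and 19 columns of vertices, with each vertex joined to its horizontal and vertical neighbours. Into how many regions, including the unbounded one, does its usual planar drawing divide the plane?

397

The grid has V = 23·19 = 437 vertices and E = 23·18 + 19·22 = 832 edges.
F = 2 − V + E = 2 − 437 + 832 = 397.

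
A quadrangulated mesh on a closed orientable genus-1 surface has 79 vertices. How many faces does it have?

79

χ = 2 − 2·1 = 0, and every face is a square so 4F = 2E.
V − E + F = 0 with E = 4F/2 gives 79 − (4/2 − 1)·F = 0, so F = 79 and E = 158.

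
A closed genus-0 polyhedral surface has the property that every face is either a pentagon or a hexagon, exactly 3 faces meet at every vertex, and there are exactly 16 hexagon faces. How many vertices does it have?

Let x be the number of pentagons; then F = 16 + x.
Edge–face incidences: 2E = 6·16 + 5·x = 96 + 5x.
Every vertex has degree 3, so 3V = 2E.
Euler: V − E + F = 2 ⇒ (2E)/3 − E + (16 + x) = 2.
Multiply by 6: 2·(2E) − 3·(2E) + 6·(16 + x) = 12, i.e. 96 + 6x − (96 + 5x) = 12.
Collecting terms: x = 12.
Then 2E = 96 + 5·12 = 156, so E = 78, V = 2E/3 = 52, F = 16 + 12 = 28.

52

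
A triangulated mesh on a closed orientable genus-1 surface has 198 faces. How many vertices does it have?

χ = 2 − 2·1 = 0, and every face is a triangle so 3F = 2E.
E = 3·198/2 = 297. Then V = 0 + E − F = 0 + 297 − 198 = 99.

99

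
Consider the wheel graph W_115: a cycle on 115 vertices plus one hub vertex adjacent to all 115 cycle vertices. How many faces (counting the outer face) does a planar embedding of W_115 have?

W_115 has V = 115 + 1 = 116 vertices and E = 2·115 = 230 edges.
By Euler's formula F = 2 − V + E = 2 − 116 + 230 = 116.

116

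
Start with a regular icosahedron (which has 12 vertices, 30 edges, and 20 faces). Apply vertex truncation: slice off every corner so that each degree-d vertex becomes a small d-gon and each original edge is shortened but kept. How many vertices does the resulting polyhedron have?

Truncation replaces each original edge-end by a new vertex, so V′ = 2E = 60.
Each original edge survives, and each old vertex of degree d contributes d new edges; summing degrees gives Σd = 2E, so E′ = E + 2E = 3E = 90.
Each original face survives and each original vertex becomes one new face: F′ = F + V = 32.

60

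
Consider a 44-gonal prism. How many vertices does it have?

88

A prism on an n-gon has two n-gon bases and n rectangular sides: V = 2·44 = 88, E = 3·44 = 132, F = 44 + 2 = 46.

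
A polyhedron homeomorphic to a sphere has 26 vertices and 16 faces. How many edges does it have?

40

Here V − E + F = 2.
E = V + F − (2) = 26 + 16 − (2) = 40.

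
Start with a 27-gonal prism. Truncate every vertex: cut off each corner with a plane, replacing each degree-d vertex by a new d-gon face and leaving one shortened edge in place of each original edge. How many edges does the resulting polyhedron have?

243

The base solid has V = 54, E = 81, F = 29.
Truncation replaces each original edge-end by a new vertex, so V′ = 2E = 162.
Each original edge survives, and each old vertex of degree d contributes d new edges; summing degrees gives Σd = 2E, so E′ = E + 2E = 3E = 243.
Each original face survives and each original vertex becomes one new face: F′ = F + V = 83.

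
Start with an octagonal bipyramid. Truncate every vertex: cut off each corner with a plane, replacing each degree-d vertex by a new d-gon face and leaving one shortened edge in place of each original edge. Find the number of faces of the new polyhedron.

26

The base solid has V = 10, E = 24, F = 16.
Truncation replaces each original edge-end by a new vertex, so V′ = 2E = 48.
Each original edge survives, and each old vertex of degree d contributes d new edges; summing degrees gives Σd = 2E, so E′ = E + 2E = 3E = 72.
Each original face survives and each original vertex becomes one new face: F′ = F + V = 26.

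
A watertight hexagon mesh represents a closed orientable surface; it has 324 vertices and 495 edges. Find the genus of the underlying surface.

Every face is a hexagon and each edge borders two faces, so 6F = 2·495, giving F = 165.
χ = V − E + F = 324 − 495 + 165 = -6.
For a closed orientable surface χ = 2 − 2g, so g = (2 − (-6))/2 = 4.

4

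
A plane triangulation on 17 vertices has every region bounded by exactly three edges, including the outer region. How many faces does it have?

In a plane triangulation 3F = 2E and V − E + F = 2, so F = 2V − 4 = 2·17 − 4 = 30.

30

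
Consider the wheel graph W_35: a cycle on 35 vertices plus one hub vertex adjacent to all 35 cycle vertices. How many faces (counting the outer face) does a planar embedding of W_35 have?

W_35 has V = 35 + 1 = 36 vertices and E = 2·35 = 70 edges.
By Euler's formula F = 2 − V + E = 2 − 36 + 70 = 36.

36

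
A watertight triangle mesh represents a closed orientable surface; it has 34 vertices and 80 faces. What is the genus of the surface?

Every face is a triangle, so 2E = 3·80 = 240, giving E = 120.
χ = V − E + F = 34 − 120 + 80 = -6.
For a closed orientable surface χ = 2 − 2g, so g = (2 − (-6))/2 = 4.

4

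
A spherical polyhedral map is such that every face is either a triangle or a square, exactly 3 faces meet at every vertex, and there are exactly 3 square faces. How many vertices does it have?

6

Let x be the number of triangles; then F = 3 + x.
Edge–face incidences: 2E = 4·3 + 3·x = 12 + 3x.
Every vertex has degree 3, so 3V = 2E.
Euler: V − E + F = 2 ⇒ (2E)/3 − E + (3 + x) = 2.
Multiply by 6: 2·(2E) − 3·(2E) + 6·(3 + x) = 12, i.e. 18 + 6x − (12 + 3x) = 12.
Collecting terms: 3x + 6 = 12, so 3x = 6, so x = 2.
Then 2E = 12 + 3·2 = 18, so E = 9, V = 2E/3 = 6, F = 3 + 2 = 5.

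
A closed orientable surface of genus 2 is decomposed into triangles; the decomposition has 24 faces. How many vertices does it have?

10

χ = 2 − 2·2 = -2, and every face is a triangle so 3F = 2E.
E = 3·24/2 = 36. Then V = -2 + E − F = -2 + 36 − 24 = 10.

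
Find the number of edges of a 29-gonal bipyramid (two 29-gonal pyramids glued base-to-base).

87

A bipyramid over an n-gon has 2n triangular faces and n + 2 vertices: V = 29 + 2 = 31, E = 3·29 = 87, F = 2·29 = 58.
Check: V − E + F = 31 − 87 + 58 = 2.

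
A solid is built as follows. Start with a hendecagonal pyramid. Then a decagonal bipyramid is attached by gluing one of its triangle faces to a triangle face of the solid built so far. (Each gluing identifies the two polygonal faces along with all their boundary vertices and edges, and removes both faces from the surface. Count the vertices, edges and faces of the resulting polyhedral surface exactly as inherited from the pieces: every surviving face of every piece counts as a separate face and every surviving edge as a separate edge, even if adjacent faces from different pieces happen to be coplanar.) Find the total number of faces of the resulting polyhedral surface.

30

A hendecagonal pyramid: V=12, E=22, F=12.
Attach a decagonal bipyramid (V=12, E=30, F=20) along a 3-gon: merge 3 vertices and 3 edges, delete both glued faces → V=21, E=49, F=30.
Check: V − E + F = 21 − 49 + 30 = 2.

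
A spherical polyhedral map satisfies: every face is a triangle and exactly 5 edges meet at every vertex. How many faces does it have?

Each face has 3 edges and each edge borders two faces, so 2E = 3F.
Each vertex has degree 5, so 5V = 2E and hence V = 3F/5.
Euler: V − E + F = 2 ⇒ (3F/5) − (3F/2) + F = 2.
Multiply by 10: (6 − 15 + 10)F = 20, i.e. 1F = 20.
So F = 20, E = 3·20/2 = 30, V = 3·20/5 = 12.

20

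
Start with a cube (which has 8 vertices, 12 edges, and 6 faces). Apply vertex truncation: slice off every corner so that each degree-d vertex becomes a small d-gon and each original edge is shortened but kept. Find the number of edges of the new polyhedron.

36

Truncation replaces each original edge-end by a new vertex, so V′ = 2E = 24.
Each original edge survives, and each old vertex of degree d contributes d new edges; summing degrees gives Σd = 2E, so E′ = E + 2E = 3E = 36.
Each original face survives and each original vertex becomes one new face: F′ = F + V = 14.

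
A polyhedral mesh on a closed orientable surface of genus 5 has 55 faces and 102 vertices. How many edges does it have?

165

For a closed orientable surface of genus 5, χ = 2 − 2·5 = -8.
E = V + F − (-8) = 102 + 55 − (-8) = 165.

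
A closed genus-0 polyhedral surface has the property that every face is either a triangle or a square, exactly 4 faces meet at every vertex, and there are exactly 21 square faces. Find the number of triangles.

8

Let x be the number of triangles; then F = 21 + x.
Edge–face incidences: 2E = 4·21 + 3·x = 84 + 3x.
Every vertex has degree 4, so 4V = 2E.
Euler: V − E + F = 2 ⇒ (2E)/4 − E + (21 + x) = 2.
Multiply by 8: 2·(2E) − 4·(2E) + 8·(21 + x) = 16, i.e. 168 + 8x − 2·(84 + 3x) = 16.
Collecting terms: 2x = 16, so x = 8.
Then 2E = 84 + 3·8 = 108, so E = 54, V = 2E/4 = 27, F = 21 + 8 = 29.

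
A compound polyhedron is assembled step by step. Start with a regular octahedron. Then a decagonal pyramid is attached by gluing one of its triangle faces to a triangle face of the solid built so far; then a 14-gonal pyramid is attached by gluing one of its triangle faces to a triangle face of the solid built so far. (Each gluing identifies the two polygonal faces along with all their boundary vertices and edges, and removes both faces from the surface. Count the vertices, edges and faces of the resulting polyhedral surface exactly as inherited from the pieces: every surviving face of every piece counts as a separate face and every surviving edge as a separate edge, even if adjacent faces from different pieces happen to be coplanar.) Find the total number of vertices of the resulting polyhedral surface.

26

A regular octahedron: V=6, E=12, F=8.
Attach a decagonal pyramid (V=11, E=20, F=11) along a 3-gon: merge 3 vertices and 3 edges, delete both glued faces → V=14, E=29, F=17.
Attach a 14-gonal pyramid (V=15, E=28, F=15) along a 3-gon: merge 3 vertices and 3 edges, delete both glued faces → V=26, E=54, F=30.
Check: V − E + F = 26 − 54 + 30 = 2.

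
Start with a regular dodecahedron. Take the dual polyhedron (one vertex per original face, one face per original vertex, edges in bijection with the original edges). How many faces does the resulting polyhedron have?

The base solid has V = 20, E = 30, F = 12.
The dual swaps V and F and preserves E: V′ = F = 12, E′ = E = 30, F′ = V = 20.

20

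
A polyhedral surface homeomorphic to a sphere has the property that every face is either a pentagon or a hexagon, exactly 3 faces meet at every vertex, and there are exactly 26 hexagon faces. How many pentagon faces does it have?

12

Let x be the number of pentagons; then F = 26 + x.
Edge–face incidences: 2E = 6·26 + 5·x = 156 + 5x.
Every vertex has degree 3, so 3V = 2E.
Euler: V − E + F = 2 ⇒ (2E)/3 − E + (26 + x) = 2.
Multiply by 6: 2·(2E) − 3·(2E) + 6·(26 + x) = 12, i.e. 156 + 6x − (156 + 5x) = 12.
Collecting terms: x = 12.
Then 2E = 156 + 5·12 = 216, so E = 108, V = 2E/3 = 72, F = 26 + 12 = 38.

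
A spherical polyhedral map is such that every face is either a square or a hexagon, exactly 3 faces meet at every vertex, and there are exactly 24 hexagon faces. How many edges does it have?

84

Let x be the number of squares; then F = 24 + x.
Edge–face incidences: 2E = 6·24 + 4·x = 144 + 4x.
Every vertex has degree 3, so 3V = 2E.
Euler: V − E + F = 2 ⇒ (2E)/3 − E + (24 + x) = 2.
Multiply by 6: 2·(2E) − 3·(2E) + 6·(24 + x) = 12, i.e. 144 + 6x − (144 + 4x) = 12.
Collecting terms: 2x = 12, so x = 6.
Then 2E = 144 + 4·6 = 168, so E = 84, V = 2E/3 = 56, F = 24 + 6 = 30.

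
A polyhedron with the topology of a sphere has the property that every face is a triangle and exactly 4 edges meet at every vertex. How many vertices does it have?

6

Each face has 3 edges and each edge borders two faces, so 2E = 3F.
Each vertex has degree 4, so 4V = 2E and hence V = 3F/4.
Euler: V − E + F = 2 ⇒ (3F/4) − (3F/2) + F = 2.
Multiply by 8: (6 − 12 + 8)F = 16, i.e. 2F = 16.
So F = 8, E = 3·8/2 = 12, V = 3·8/4 = 6.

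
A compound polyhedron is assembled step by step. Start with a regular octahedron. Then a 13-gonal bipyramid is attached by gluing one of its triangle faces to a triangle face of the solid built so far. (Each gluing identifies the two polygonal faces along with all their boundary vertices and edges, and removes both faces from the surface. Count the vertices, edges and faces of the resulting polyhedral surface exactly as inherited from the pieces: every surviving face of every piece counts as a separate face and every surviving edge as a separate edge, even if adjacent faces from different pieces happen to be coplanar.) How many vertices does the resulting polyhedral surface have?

A regular octahedron: V=6, E=12, F=8.
Attach a 13-gonal bipyramid (V=15, E=39, F=26) along a 3-gon: merge 3 vertices and 3 edges, delete both glued faces → V=18, E=48, F=32.
Check: V − E + F = 18 − 48 + 32 = 2.

18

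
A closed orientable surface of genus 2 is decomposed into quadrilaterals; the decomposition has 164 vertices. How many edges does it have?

332

χ = 2 − 2·2 = -2, and every face is a square so 4F = 2E.
V − E + F = -2 with E = 4F/2 gives 164 − (4/2 − 1)·F = -2, so F = 166 and E = 332.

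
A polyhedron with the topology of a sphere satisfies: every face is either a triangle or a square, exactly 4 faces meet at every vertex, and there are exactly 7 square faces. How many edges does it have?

Let x be the number of triangles; then F = 7 + x.
Edge–face incidences: 2E = 4·7 + 3·x = 28 + 3x.
Every vertex has degree 4, so 4V = 2E.
Euler: V − E + F = 2 ⇒ (2E)/4 − E + (7 + x) = 2.
Multiply by 8: 2·(2E) − 4·(2E) + 8·(7 + x) = 16, i.e. 56 + 8x − 2·(28 + 3x) = 16.
Collecting terms: 2x = 16, so x = 8.
Then 2E = 28 + 3·8 = 52, so E = 26, V = 2E/4 = 13, F = 7 + 8 = 15.

26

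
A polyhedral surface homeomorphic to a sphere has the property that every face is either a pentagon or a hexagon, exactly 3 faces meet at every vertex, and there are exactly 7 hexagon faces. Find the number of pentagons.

Let x be the number of pentagons; then F = 7 + x.
Edge–face incidences: 2E = 6·7 + 5·x = 42 + 5x.
Every vertex has degree 3, so 3V = 2E.
Euler: V − E + F = 2 ⇒ (2E)/3 − E + (7 + x) = 2.
Multiply by 6: 2·(2E) − 3·(2E) + 6·(7 + x) = 12, i.e. 42 + 6x − (42 + 5x) = 12.
Collecting terms: x = 12.
Then 2E = 42 + 5·12 = 102, so E = 51, V = 2E/3 = 34, F = 7 + 12 = 19.

12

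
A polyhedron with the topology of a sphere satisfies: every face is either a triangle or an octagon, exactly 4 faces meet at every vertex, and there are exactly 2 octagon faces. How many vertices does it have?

16

Let x be the number of triangles; then F = 2 + x.
Edge–face incidences: 2E = 8·2 + 3·x = 16 + 3x.
Every vertex has degree 4, so 4V = 2E.
Euler: V − E + F = 2 ⇒ (2E)/4 − E + (2 + x) = 2.
Multiply by 8: 2·(2E) − 4·(2E) + 8·(2 + x) = 16, i.e. 16 + 8x − 2·(16 + 3x) = 16.
Collecting terms: 2x − 16 = 16, so 2x = 32, so x = 16.
Then 2E = 16 + 3·16 = 64, so E = 32, V = 2E/4 = 16, F = 2 + 16 = 18.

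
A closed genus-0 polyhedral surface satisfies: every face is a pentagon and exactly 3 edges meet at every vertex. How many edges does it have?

Each face has 5 edges and each edge borders two faces, so 2E = 5F.
Each vertex has degree 3, so 3V = 2E and hence V = 5F/3.
Euler: V − E + F = 2 ⇒ (5F/3) − (5F/2) + F = 2.
Multiply by 6: (10 − 15 + 6)F = 12, i.e. 1F = 12.
So F = 12, E = 5·12/2 = 30, V = 5·12/3 = 20.

30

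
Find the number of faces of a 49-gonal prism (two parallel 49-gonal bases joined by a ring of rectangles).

A prism on an n-gon has two n-gon bases and n rectangular sides: V = 2·49 = 98, E = 3·49 = 147, F = 49 + 2 = 51.

51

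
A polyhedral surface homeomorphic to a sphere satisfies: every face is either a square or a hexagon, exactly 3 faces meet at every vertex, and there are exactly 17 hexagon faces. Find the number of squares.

6

Let x be the number of squares; then F = 17 + x.
Edge–face incidences: 2E = 6·17 + 4·x = 102 + 4x.
Every vertex has degree 3, so 3V = 2E.
Euler: V − E + F = 2 ⇒ (2E)/3 − E + (17 + x) = 2.
Multiply by 6: 2·(2E) − 3·(2E) + 6·(17 + x) = 12, i.e. 102 + 6x − (102 + 4x) = 12.
Collecting terms: 2x = 12, so x = 6.
Then 2E = 102 + 4·6 = 126, so E = 63, V = 2E/3 = 42, F = 17 + 6 = 23.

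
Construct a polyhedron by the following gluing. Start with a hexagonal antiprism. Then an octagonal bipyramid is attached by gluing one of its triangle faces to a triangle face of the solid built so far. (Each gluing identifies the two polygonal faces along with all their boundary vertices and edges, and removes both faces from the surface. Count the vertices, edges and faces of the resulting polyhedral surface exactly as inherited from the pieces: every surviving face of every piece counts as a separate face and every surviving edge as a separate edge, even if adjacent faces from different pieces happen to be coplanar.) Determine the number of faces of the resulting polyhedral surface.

A hexagonal antiprism: V=12, E=24, F=14.
Attach an octagonal bipyramid (V=10, E=24, F=16) along a 3-gon: merge 3 vertices and 3 edges, delete both glued faces → V=19, E=45, F=28.
Check: V − E + F = 19 − 45 + 28 = 2.

28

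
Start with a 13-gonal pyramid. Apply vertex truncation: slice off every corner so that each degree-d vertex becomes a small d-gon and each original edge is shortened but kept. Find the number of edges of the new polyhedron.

The base solid has V = 14, E = 26, F = 14.
Truncation replaces each original edge-end by a new vertex, so V′ = 2E = 52.
Each original edge survives, and each old vertex of degree d contributes d new edges; summing degrees gives Σd = 2E, so E′ = E + 2E = 3E = 78.
Each original face survives and each original vertex becomes one new face: F′ = F + V = 28.

78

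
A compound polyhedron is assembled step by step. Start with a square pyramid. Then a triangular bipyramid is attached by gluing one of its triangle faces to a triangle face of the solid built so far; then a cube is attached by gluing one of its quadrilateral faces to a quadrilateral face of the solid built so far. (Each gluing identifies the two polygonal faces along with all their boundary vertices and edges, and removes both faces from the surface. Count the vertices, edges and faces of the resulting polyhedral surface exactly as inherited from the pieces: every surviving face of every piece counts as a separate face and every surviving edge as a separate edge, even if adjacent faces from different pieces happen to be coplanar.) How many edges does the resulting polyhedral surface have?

A square pyramid: V=5, E=8, F=5.
Attach a triangular bipyramid (V=5, E=9, F=6) along a 3-gon: merge 3 vertices and 3 edges, delete both glued faces → V=7, E=14, F=9.
Attach a cube (V=8, E=12, F=6) along a 4-gon: merge 4 vertices and 4 edges, delete both glued faces → V=11, E=22, F=13.
Check: V − E + F = 11 − 22 + 13 = 2.

22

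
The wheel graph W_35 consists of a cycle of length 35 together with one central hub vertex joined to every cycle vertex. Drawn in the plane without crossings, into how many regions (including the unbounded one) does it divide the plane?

W_35 has V = 35 + 1 = 36 vertices and E = 2·35 = 70 edges.
By Euler's formula F = 2 − V + E = 2 − 36 + 70 = 36.

36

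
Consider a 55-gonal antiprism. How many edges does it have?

An antiprism on an n-gon has two n-gon caps and 2n triangles: V = 2·55 = 110, E = 4·55 = 220, F = 2·55 + 2 = 112.

220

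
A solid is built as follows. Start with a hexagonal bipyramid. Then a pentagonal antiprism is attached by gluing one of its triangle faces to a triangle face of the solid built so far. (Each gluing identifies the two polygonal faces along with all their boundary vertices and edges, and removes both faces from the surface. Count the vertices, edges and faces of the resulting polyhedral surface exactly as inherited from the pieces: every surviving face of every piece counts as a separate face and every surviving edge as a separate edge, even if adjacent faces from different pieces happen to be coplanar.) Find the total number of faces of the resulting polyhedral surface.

22

A hexagonal bipyramid: V=8, E=18, F=12.
Attach a pentagonal antiprism (V=10, E=20, F=12) along a 3-gon: merge 3 vertices and 3 edges, delete both glued faces → V=15, E=35, F=22.
Check: V − E + F = 15 − 35 + 22 = 2.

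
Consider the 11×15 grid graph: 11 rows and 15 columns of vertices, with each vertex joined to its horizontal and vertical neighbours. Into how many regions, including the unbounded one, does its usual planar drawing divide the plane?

The grid has V = 11·15 = 165 vertices and E = 11·14 + 15·10 = 304 edges.
F = 2 − V + E = 2 − 165 + 304 = 141.

141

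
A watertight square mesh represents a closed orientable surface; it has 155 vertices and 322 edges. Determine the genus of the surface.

Every face is a square and each edge borders two faces, so 4F = 2·322, giving F = 161.
χ = V − E + F = 155 − 322 + 161 = -6.
For a closed orientable surface χ = 2 − 2g, so g = (2 − (-6))/2 = 4.

4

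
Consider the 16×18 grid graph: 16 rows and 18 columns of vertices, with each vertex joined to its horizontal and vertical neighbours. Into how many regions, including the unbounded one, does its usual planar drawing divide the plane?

256

The grid has V = 16·18 = 288 vertices and E = 16·17 + 18·15 = 542 edges.
F = 2 − V + E = 2 − 288 + 542 = 256.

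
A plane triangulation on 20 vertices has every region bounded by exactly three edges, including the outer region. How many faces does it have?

36

In a plane triangulation 3F = 2E and V − E + F = 2, so F = 2V − 4 = 2·20 − 4 = 36.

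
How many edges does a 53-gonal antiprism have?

212

An antiprism on an n-gon has two n-gon caps and 2n triangles: V = 2·53 = 106, E = 4·53 = 212, F = 2·53 + 2 = 108.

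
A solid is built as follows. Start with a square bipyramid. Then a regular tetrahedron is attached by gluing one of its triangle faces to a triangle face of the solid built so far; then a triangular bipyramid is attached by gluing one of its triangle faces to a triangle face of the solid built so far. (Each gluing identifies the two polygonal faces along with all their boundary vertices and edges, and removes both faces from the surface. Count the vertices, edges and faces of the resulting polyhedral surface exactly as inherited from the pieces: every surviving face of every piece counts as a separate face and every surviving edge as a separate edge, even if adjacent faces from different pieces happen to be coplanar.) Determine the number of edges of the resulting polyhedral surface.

A square bipyramid: V=6, E=12, F=8.
Attach a regular tetrahedron (V=4, E=6, F=4) along a 3-gon: merge 3 vertices and 3 edges, delete both glued faces → V=7, E=15, F=10.
Attach a triangular bipyramid (V=5, E=9, F=6) along a 3-gon: merge 3 vertices and 3 edges, delete both glued faces → V=9, E=21, F=14.
Check: V − E + F = 9 − 21 + 14 = 2.

21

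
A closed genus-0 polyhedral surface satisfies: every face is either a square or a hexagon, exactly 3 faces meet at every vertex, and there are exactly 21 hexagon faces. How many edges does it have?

75

Let x be the number of squares; then F = 21 + x.
Edge–face incidences: 2E = 6·21 + 4·x = 126 + 4x.
Every vertex has degree 3, so 3V = 2E.
Euler: V − E + F = 2 ⇒ (2E)/3 − E + (21 + x) = 2.
Multiply by 6: 2·(2E) − 3·(2E) + 6·(21 + x) = 12, i.e. 126 + 6x − (126 + 4x) = 12.
Collecting terms: 2x = 12, so x = 6.
Then 2E = 126 + 4·6 = 150, so E = 75, V = 2E/3 = 50, F = 21 + 6 = 27.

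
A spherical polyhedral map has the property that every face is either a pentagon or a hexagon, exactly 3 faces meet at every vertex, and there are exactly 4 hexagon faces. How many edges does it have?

Let x be the number of pentagons; then F = 4 + x.
Edge–face incidences: 2E = 6·4 + 5·x = 24 + 5x.
Every vertex has degree 3, so 3V = 2E.
Euler: V − E + F = 2 ⇒ (2E)/3 − E + (4 + x) = 2.
Multiply by 6: 2·(2E) − 3·(2E) + 6·(4 + x) = 12, i.e. 24 + 6x − (24 + 5x) = 12.
Collecting terms: x = 12.
Then 2E = 24 + 5·12 = 84, so E = 42, V = 2E/3 = 28, F = 4 + 12 = 16.

42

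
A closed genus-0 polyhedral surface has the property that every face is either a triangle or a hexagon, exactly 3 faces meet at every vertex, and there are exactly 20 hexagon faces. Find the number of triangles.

4

Let x be the number of triangles; then F = 20 + x.
Edge–face incidences: 2E = 6·20 + 3·x = 120 + 3x.
Every vertex has degree 3, so 3V = 2E.
Euler: V − E + F = 2 ⇒ (2E)/3 − E + (20 + x) = 2.
Multiply by 6: 2·(2E) − 3·(2E) + 6·(20 + x) = 12, i.e. 120 + 6x − (120 + 3x) = 12.
Collecting terms: 3x = 12, so x = 4.
Then 2E = 120 + 3·4 = 132, so E = 66, V = 2E/3 = 44, F = 20 + 4 = 24.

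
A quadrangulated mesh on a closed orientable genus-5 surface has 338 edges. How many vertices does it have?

χ = 2 − 2·5 = -8, and every face is a square so 4F = 2E.
F = 2E/4 = 169. Then V = -8 + E − F = -8 + 338 − 169 = 161.

161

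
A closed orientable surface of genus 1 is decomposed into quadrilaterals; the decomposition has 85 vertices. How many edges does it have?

170

χ = 2 − 2·1 = 0, and every face is a square so 4F = 2E.
V − E + F = 0 with E = 4F/2 gives 85 − (4/2 − 1)·F = 0, so F = 85 and E = 170.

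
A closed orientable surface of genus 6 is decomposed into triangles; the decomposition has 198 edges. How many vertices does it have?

χ = 2 − 2·6 = -10, and every face is a triangle so 3F = 2E.
F = 2E/3 = 132. Then V = -10 + E − F = -10 + 198 − 132 = 56.

56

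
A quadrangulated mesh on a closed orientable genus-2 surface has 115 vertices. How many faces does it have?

χ = 2 − 2·2 = -2, and every face is a square so 4F = 2E.
V − E + F = -2 with E = 4F/2 gives 115 − (4/2 − 1)·F = -2, so F = 117 and E = 234.

117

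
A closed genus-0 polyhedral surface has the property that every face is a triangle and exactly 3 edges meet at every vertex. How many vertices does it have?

4

Each face has 3 edges and each edge borders two faces, so 2E = 3F.
Each vertex has degree 3, so 3V = 2E and hence V = 3F/3.
Euler: V − E + F = 2 ⇒ (3F/3) − (3F/2) + F = 2.
Multiply by 6: (6 − 9 + 6)F = 12, i.e. 3F = 12.
So F = 4, E = 3·4/2 = 6, V = 3·4/3 = 4.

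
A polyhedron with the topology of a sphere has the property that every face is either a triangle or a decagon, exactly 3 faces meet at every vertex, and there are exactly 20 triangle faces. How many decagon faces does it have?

12

Let x be the number of decagons; then F = 20 + x.
Edge–face incidences: 2E = 3·20 + 10·x = 60 + 10x.
Every vertex has degree 3, so 3V = 2E.
Euler: V − E + F = 2 ⇒ (2E)/3 − E + (20 + x) = 2.
Multiply by 6: 2·(2E) − 3·(2E) + 6·(20 + x) = 12, i.e. 120 + 6x − (60 + 10x) = 12.
Collecting terms: −4x + 60 = 12, so −4x = −48, so x = 12.
Then 2E = 60 + 10·12 = 180, so E = 90, V = 2E/3 = 60, F = 20 + 12 = 32.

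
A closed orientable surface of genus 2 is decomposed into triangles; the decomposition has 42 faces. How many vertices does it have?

19

χ = 2 − 2·2 = -2, and every face is a triangle so 3F = 2E.
E = 3·42/2 = 63. Then V = -2 + E − F = -2 + 63 − 42 = 19.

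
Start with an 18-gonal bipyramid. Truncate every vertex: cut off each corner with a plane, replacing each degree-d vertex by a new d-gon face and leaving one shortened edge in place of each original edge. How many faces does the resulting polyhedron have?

56

The base solid has V = 20, E = 54, F = 36.
Truncation replaces each original edge-end by a new vertex, so V′ = 2E = 108.
Each original edge survives, and each old vertex of degree d contributes d new edges; summing degrees gives Σd = 2E, so E′ = E + 2E = 3E = 162.
Each original face survives and each original vertex becomes one new face: F′ = F + V = 56.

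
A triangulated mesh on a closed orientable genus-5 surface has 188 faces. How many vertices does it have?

86

χ = 2 − 2·5 = -8, and every face is a triangle so 3F = 2E.
E = 3·188/2 = 282. Then V = -8 + E − F = -8 + 282 − 188 = 86.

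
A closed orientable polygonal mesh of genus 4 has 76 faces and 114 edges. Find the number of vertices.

32

For a closed orientable surface of genus 4, χ = 2 − 2·4 = -6.
V = -6 + E − F = -6 + 114 − 76 = 32.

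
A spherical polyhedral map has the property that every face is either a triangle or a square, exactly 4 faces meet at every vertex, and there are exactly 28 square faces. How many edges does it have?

68

Let x be the number of triangles; then F = 28 + x.
Edge–face incidences: 2E = 4·28 + 3·x = 112 + 3x.
Every vertex has degree 4, so 4V = 2E.
Euler: V − E + F = 2 ⇒ (2E)/4 − E + (28 + x) = 2.
Multiply by 8: 2·(2E) − 4·(2E) + 8·(28 + x) = 16, i.e. 224 + 8x − 2·(112 + 3x) = 16.
Collecting terms: 2x = 16, so x = 8.
Then 2E = 112 + 3·8 = 136, so E = 68, V = 2E/4 = 34, F = 28 + 8 = 36.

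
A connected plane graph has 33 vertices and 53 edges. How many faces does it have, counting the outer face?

Euler's formula for a connected plane graph: V − E + F = 2, so F = 2 − 33 + 53 = 22.

22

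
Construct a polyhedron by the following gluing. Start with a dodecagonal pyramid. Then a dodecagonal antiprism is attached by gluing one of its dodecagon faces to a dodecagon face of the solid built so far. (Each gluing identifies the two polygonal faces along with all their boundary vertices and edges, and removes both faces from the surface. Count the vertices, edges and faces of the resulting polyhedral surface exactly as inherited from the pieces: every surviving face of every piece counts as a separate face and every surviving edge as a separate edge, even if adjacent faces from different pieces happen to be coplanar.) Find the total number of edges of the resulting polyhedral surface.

A dodecagonal pyramid: V=13, E=24, F=13.
Attach a dodecagonal antiprism (V=24, E=48, F=26) along a 12-gon: merge 12 vertices and 12 edges, delete both glued faces → V=25, E=60, F=37.
Check: V − E + F = 25 − 60 + 37 = 2.

60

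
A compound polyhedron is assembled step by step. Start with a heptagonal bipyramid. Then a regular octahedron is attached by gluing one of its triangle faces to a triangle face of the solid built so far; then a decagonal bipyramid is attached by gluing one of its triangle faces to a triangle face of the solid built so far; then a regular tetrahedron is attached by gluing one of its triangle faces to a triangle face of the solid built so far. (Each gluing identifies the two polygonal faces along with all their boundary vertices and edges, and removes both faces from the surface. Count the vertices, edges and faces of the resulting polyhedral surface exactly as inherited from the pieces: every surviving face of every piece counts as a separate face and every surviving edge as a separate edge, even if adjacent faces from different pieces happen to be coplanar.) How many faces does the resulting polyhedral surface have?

40

A heptagonal bipyramid: V=9, E=21, F=14.
Attach a regular octahedron (V=6, E=12, F=8) along a 3-gon: merge 3 vertices and 3 edges, delete both glued faces → V=12, E=30, F=20.
Attach a decagonal bipyramid (V=12, E=30, F=20) along a 3-gon: merge 3 vertices and 3 edges, delete both glued faces → V=21, E=57, F=38.
Attach a regular tetrahedron (V=4, E=6, F=4) along a 3-gon: merge 3 vertices and 3 edges, delete both glued faces → V=22, E=60, F=40.
Check: V − E + F = 22 − 60 + 40 = 2.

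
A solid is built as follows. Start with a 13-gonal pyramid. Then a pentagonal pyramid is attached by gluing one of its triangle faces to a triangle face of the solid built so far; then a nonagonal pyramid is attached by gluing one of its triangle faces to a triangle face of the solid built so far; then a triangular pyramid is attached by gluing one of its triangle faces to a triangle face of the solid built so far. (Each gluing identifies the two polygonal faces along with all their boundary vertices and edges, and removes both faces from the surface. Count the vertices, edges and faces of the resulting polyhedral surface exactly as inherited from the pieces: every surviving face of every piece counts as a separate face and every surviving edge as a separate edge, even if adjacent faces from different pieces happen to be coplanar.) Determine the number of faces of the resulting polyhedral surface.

28

A 13-gonal pyramid: V=14, E=26, F=14.
Attach a pentagonal pyramid (V=6, E=10, F=6) along a 3-gon: merge 3 vertices and 3 edges, delete both glued faces → V=17, E=33, F=18.
Attach a nonagonal pyramid (V=10, E=18, F=10) along a 3-gon: merge 3 vertices and 3 edges, delete both glued faces → V=24, E=48, F=26.
Attach a triangular pyramid (V=4, E=6, F=4) along a 3-gon: merge 3 vertices and 3 edges, delete both glued faces → V=25, E=51, F=28.
Check: V − E + F = 25 − 51 + 28 = 2.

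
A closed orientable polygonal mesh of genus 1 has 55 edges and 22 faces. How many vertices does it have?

For a closed orientable surface of genus 1, χ = 2 − 2·1 = 0.
V = 0 + E − F = 0 + 55 − 22 = 33.

33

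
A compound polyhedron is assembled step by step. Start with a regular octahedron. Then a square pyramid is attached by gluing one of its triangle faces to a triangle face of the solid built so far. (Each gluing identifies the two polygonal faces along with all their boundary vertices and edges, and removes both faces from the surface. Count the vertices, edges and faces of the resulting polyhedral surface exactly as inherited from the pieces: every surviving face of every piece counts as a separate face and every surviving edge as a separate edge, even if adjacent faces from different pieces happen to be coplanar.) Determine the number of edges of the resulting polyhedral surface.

A regular octahedron: V=6, E=12, F=8.
Attach a square pyramid (V=5, E=8, F=5) along a 3-gon: merge 3 vertices and 3 edges, delete both glued faces → V=8, E=17, F=11.
Check: V − E + F = 8 − 17 + 11 = 2.

17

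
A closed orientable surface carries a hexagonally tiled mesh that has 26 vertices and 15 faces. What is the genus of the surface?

3

Every face is a hexagon, so 2E = 6·15 = 90, giving E = 45.
χ = V − E + F = 26 − 45 + 15 = -4.
For a closed orientable surface χ = 2 − 2g, so g = (2 − (-4))/2 = 3.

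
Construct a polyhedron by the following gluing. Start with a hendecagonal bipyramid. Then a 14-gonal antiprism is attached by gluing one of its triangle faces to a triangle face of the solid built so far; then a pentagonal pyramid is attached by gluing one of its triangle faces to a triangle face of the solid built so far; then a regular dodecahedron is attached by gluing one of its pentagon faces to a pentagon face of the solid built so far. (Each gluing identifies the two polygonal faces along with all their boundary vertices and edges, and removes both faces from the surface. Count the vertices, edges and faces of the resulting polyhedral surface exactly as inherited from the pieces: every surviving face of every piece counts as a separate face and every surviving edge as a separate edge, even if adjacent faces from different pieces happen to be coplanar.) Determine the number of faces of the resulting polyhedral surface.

64

A hendecagonal bipyramid: V=13, E=33, F=22.
Attach a 14-gonal antiprism (V=28, E=56, F=30) along a 3-gon: merge 3 vertices and 3 edges, delete both glued faces → V=38, E=86, F=50.
Attach a pentagonal pyramid (V=6, E=10, F=6) along a 3-gon: merge 3 vertices and 3 edges, delete both glued faces → V=41, E=93, F=54.
Attach a regular dodecahedron (V=20, E=30, F=12) along a 5-gon: merge 5 vertices and 5 edges, delete both glued faces → V=56, E=118, F=64.
Check: V − E + F = 56 − 118 + 64 = 2.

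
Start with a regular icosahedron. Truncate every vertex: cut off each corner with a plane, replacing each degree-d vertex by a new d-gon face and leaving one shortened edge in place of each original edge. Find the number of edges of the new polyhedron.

The base solid has V = 12, E = 30, F = 20.
Truncation replaces each original edge-end by a new vertex, so V′ = 2E = 60.
Each original edge survives, and each old vertex of degree d contributes d new edges; summing degrees gives Σd = 2E, so E′ = E + 2E = 3E = 90.
Each original face survives and each original vertex becomes one new face: F′ = F + V = 32.

90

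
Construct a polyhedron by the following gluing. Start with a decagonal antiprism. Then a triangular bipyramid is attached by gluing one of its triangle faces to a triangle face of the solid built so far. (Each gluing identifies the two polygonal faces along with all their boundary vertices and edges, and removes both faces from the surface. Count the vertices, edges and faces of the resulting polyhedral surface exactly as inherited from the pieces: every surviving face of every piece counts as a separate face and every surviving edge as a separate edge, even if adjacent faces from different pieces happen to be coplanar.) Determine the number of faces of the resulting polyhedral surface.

A decagonal antiprism: V=20, E=40, F=22.
Attach a triangular bipyramid (V=5, E=9, F=6) along a 3-gon: merge 3 vertices and 3 edges, delete both glued faces → V=22, E=46, F=26.
Check: V − E + F = 22 − 46 + 26 = 2.

26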